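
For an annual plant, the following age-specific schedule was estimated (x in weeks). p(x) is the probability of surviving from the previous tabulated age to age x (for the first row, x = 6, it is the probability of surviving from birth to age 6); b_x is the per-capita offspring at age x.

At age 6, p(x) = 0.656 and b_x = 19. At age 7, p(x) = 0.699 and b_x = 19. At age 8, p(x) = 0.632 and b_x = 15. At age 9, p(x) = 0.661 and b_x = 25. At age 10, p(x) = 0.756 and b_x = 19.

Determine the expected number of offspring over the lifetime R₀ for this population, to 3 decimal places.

33.064

Survivorship from birth: l_x = p_6·p_7·…·p_x.
  l_6 = 0.65600
  l_7 = 0.45854
  l_8 = 0.28980
  l_9 = 0.19156
  l_10 = 0.14482
R₀ = Σ l_x b_x:
  age 6: 0.65600 × 19 = 12.4640
  age 7: 0.45854 × 19 = 8.7123
  age 8: 0.28980 × 15 = 4.3470
  age 9: 0.19156 × 25 = 4.7890
  age 10: 0.14482 × 19 = 2.7516
R₀ = 12.4640 + 8.7123 + 4.3470 + 4.7890 + 2.7516 = 33.0638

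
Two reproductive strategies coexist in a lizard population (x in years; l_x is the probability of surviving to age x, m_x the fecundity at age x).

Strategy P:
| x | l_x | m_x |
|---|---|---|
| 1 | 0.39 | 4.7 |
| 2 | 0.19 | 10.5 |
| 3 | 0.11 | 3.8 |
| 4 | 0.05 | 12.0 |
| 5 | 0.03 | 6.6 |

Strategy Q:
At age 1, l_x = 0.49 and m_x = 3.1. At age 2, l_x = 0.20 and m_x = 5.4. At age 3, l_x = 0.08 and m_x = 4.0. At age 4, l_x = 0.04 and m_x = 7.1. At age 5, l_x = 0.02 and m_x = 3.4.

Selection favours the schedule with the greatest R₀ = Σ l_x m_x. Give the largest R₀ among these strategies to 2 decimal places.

Strategy P: R₀ = 0.39×4.7 + 0.19×10.5 + 0.11×3.8 + 0.05×12.0 + 0.03×6.6 = 5.0440
Strategy Q: R₀ = 0.49×3.1 + 0.20×5.4 + 0.08×4.0 + 0.04×7.1 + 0.02×3.4 = 3.2710
Highest R₀: strategy P with 5.0440.

5.04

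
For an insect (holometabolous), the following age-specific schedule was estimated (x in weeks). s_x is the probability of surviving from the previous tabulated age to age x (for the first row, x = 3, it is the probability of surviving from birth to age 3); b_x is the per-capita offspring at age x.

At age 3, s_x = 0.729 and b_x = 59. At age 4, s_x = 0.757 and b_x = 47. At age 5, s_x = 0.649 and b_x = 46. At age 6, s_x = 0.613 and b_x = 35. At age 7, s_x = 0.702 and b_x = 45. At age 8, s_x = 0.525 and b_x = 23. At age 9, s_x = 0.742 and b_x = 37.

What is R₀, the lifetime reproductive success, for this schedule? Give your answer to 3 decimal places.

Survivorship from birth: l_x = s_3·s_4·…·s_x.
  l_3 = 0.72900
  l_4 = 0.55185
  l_5 = 0.35815
  l_6 = 0.21955
  l_7 = 0.15412
  l_8 = 0.08091
  l_9 = 0.06004
R₀ = Σ l_x b_x:
  age 3: 0.72900 × 59 = 43.0110
  age 4: 0.55185 × 47 = 25.9369
  age 5: 0.35815 × 46 = 16.4749
  age 6: 0.21955 × 35 = 7.6842
  age 7: 0.15412 × 45 = 6.9354
  age 8: 0.08091 × 23 = 1.8609
  age 9: 0.06004 × 37 = 2.2215
R₀ = 43.0110 + 25.9369 + 16.4749 + 7.6842 + 6.9354 + 1.8609 + 2.2215 = 104.1249

104.125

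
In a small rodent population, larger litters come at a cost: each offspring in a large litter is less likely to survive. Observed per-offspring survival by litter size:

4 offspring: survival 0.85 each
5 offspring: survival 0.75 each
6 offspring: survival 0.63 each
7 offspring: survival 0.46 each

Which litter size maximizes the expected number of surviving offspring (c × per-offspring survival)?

6

Expected surviving offspring = c × s(c):
  c=4: 4 × 0.85 = 3.400
  c=5: 5 × 0.75 = 3.750
  c=6: 6 × 0.63 = 3.780
  c=7: 7 × 0.46 = 3.220
Maximum at c = 6 (3.780 surviving offspring).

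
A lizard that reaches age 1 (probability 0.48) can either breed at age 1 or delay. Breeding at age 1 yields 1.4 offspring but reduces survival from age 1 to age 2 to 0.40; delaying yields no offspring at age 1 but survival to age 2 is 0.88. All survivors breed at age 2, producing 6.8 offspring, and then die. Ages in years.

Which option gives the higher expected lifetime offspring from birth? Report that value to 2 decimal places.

2.87

breed at age 1: R₀ = 0.48 × (1.4 + 0.40 × 6.8) = 0.48 × 4.1200 = 1.9776
delay to age 2: R₀ = 0.48 × (0.88 × 6.8) = 0.48 × 5.9840 = 2.8723
Higher: delay to age 2 (2.8723).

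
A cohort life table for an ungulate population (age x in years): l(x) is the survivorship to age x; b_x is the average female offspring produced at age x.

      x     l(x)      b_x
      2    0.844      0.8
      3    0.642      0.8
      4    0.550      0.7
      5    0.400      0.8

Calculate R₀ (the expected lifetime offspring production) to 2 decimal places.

R₀ = Σ l(x) b_x:
  age 2: 0.844 × 0.8 = 0.6752
  age 3: 0.642 × 0.8 = 0.5136
  age 4: 0.550 × 0.7 = 0.3850
  age 5: 0.400 × 0.8 = 0.3200
R₀ = 0.6752 + 0.5136 + 0.3850 + 0.3200 = 1.8938

1.89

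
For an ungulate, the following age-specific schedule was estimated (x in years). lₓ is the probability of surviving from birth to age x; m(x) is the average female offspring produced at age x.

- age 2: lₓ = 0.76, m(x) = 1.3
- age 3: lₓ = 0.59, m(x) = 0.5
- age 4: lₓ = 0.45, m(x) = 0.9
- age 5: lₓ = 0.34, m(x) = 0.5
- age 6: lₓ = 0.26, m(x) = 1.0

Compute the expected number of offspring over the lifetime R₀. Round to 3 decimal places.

R₀ = Σ lₓ m(x):
  age 2: 0.76 × 1.3 = 0.9880
  age 3: 0.59 × 0.5 = 0.2950
  age 4: 0.45 × 0.9 = 0.4050
  age 5: 0.34 × 0.5 = 0.1700
  age 6: 0.26 × 1.0 = 0.2600
R₀ = 0.9880 + 0.2950 + 0.4050 + 0.1700 + 0.2600 = 2.1180

2.118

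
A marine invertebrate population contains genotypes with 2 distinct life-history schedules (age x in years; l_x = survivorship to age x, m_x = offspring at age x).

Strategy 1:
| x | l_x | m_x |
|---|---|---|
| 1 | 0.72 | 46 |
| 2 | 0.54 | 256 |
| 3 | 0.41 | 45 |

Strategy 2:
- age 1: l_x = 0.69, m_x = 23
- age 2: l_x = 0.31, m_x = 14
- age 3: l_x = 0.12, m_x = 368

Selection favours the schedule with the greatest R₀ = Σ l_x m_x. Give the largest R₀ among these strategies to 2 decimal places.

189.81

Strategy 1: R₀ = 0.72×46 + 0.54×256 + 0.41×45 = 189.8100
Strategy 2: R₀ = 0.69×23 + 0.31×14 + 0.12×368 = 64.3700
Highest R₀: strategy 1 with 189.8100.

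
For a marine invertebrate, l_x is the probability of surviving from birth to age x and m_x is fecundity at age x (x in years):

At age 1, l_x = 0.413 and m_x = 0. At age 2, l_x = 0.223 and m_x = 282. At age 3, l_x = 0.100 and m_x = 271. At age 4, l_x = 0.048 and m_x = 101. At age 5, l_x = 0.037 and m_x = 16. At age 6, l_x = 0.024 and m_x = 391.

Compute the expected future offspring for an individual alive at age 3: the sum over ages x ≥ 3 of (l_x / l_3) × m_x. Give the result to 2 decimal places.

419.24

l_3 = 0.100. Conditional survival from age 3 to x is l_x / l_3.
  x=3: (0.100/0.100) × 271 = 271.0000
  x=4: (0.048/0.100) × 101 = 48.4800
  x=5: (0.037/0.100) × 16 = 5.9200
  x=6: (0.024/0.100) × 391 = 93.8400
Sum = 271.0000 + 48.4800 + 5.9200 + 93.8400 = 419.2400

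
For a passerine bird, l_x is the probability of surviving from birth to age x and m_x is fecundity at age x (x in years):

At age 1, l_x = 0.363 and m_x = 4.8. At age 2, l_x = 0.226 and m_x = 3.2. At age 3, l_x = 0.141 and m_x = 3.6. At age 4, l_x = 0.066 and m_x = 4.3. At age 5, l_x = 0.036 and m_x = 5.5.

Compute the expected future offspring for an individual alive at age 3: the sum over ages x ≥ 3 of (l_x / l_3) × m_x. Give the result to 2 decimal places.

l_3 = 0.141. Conditional survival from age 3 to x is l_x / l_3.
  x=3: (0.141/0.141) × 3.6 = 3.6000
  x=4: (0.066/0.141) × 4.3 = 2.0128
  x=5: (0.036/0.141) × 5.5 = 1.4043
Sum = 3.6000 + 2.0128 + 1.4043 = 7.0170

7.02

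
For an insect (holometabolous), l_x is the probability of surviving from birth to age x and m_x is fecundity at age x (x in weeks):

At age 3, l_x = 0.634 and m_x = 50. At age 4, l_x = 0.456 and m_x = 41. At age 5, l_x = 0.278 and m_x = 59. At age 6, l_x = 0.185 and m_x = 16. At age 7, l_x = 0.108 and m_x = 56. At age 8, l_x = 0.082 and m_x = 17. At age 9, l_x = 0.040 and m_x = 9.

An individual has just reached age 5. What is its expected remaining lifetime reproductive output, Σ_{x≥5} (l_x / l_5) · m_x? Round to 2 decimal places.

97.71

l_5 = 0.278. Conditional survival from age 5 to x is l_x / l_5.
  x=5: (0.278/0.278) × 59 = 59.0000
  x=6: (0.185/0.278) × 16 = 10.6475
  x=7: (0.108/0.278) × 56 = 21.7554
  x=8: (0.082/0.278) × 17 = 5.0144
  x=9: (0.040/0.278) × 9 = 1.2950
Sum = 59.0000 + 10.6475 + 21.7554 + 5.0144 + 1.2950 = 97.7122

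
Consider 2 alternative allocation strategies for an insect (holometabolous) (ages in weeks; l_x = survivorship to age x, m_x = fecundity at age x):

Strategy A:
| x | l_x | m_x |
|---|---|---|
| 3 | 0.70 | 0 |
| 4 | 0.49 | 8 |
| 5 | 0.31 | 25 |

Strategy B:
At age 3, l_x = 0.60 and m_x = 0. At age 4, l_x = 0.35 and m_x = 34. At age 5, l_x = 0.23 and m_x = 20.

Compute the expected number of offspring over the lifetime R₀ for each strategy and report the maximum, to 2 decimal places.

Strategy A: R₀ = 0.70×0 + 0.49×8 + 0.31×25 = 11.6700
Strategy B: R₀ = 0.60×0 + 0.35×34 + 0.23×20 = 16.5000
Highest R₀: strategy B with 16.5000.

16.50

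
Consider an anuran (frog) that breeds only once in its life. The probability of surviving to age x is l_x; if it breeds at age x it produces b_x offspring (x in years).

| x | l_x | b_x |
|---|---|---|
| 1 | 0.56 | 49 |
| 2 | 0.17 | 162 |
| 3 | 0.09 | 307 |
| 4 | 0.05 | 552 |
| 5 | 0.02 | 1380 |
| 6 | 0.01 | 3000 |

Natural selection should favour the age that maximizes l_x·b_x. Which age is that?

Expected offspring if breeding at age x = l_x × b_x:
  age 1: 0.56 × 49 = 27.440
  age 2: 0.17 × 162 = 27.540
  age 3: 0.09 × 307 = 27.630
  age 4: 0.05 × 552 = 27.600
  age 5: 0.02 × 1380 = 27.600
  age 6: 0.01 × 3000 = 30.000
Maximum at age 6 (30.000).

6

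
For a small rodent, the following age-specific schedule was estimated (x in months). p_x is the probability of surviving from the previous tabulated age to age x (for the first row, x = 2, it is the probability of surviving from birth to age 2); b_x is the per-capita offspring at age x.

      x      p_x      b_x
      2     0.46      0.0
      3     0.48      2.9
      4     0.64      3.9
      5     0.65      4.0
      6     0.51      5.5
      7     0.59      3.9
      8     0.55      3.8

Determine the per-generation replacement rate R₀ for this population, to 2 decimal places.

1.98

Survivorship from birth: l_x = p_2·p_3·…·p_x.
  l_2 = 0.46000
  l_3 = 0.22080
  l_4 = 0.14131
  l_5 = 0.09185
  l_6 = 0.04684
  l_7 = 0.02764
  l_8 = 0.01520
R₀ = Σ l_x b_x:
  age 2: 0.46000 × 0.0 = 0.0000
  age 3: 0.22080 × 2.9 = 0.6403
  age 4: 0.14131 × 3.9 = 0.5511
  age 5: 0.09185 × 4.0 = 0.3674
  age 6: 0.04684 × 5.5 = 0.2576
  age 7: 0.02764 × 3.9 = 0.1078
  age 8: 0.01520 × 3.8 = 0.0578
R₀ = 0.0000 + 0.6403 + 0.5511 + 0.3674 + 0.2576 + 0.1078 + 0.0578 = 1.9820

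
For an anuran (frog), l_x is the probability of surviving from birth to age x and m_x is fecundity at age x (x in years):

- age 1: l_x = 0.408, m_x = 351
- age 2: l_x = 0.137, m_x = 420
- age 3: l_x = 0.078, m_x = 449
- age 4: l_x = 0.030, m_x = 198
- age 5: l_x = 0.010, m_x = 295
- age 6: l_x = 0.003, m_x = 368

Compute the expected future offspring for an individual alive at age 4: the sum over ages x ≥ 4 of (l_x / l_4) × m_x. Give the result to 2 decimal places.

l_4 = 0.030. Conditional survival from age 4 to x is l_x / l_4.
  x=4: (0.030/0.030) × 198 = 198.0000
  x=5: (0.010/0.030) × 295 = 98.3333
  x=6: (0.003/0.030) × 368 = 36.8000
Sum = 198.0000 + 98.3333 + 36.8000 = 333.1333

333.13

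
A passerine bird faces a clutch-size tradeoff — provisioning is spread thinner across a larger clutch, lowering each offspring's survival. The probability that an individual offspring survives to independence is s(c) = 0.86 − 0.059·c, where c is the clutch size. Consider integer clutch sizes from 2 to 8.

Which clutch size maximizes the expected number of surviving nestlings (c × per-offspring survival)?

Expected surviving nestlings = c × s(c):
  c=2: 2 × 0.742 = 1.484
  c=3: 3 × 0.683 = 2.049
  c=4: 4 × 0.624 = 2.496
  c=5: 5 × 0.565 = 2.825
  c=6: 6 × 0.506 = 3.036
  c=7: 7 × 0.447 = 3.129
  c=8: 8 × 0.388 = 3.104
Maximum at c = 7 (3.129 surviving nestlings).

7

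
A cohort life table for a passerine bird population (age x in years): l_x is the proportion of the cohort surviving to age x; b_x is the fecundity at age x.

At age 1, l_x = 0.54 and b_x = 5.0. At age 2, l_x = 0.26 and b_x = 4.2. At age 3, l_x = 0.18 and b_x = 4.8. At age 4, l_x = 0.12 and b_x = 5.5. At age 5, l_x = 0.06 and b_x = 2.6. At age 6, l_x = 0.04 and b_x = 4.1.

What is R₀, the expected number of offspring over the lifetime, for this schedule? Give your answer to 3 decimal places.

R₀ = Σ l_x b_x:
  age 1: 0.54 × 5.0 = 2.7000
  age 2: 0.26 × 4.2 = 1.0920
  age 3: 0.18 × 4.8 = 0.8640
  age 4: 0.12 × 5.5 = 0.6600
  age 5: 0.06 × 2.6 = 0.1560
  age 6: 0.04 × 4.1 = 0.1640
R₀ = 2.7000 + 1.0920 + 0.8640 + 0.6600 + 0.1560 + 0.1640 = 5.6360

5.636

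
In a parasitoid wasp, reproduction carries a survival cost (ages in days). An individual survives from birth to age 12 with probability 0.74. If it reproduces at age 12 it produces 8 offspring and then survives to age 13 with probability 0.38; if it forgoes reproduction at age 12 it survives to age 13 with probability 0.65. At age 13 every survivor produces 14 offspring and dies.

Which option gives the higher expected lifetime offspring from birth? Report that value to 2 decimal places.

9.86

breed at age 12: R₀ = 0.74 × (8 + 0.38 × 14) = 0.74 × 13.3200 = 9.8568
delay to age 13: R₀ = 0.74 × (0.65 × 14) = 0.74 × 9.1000 = 6.7340
Higher: breed at age 12 (9.8568).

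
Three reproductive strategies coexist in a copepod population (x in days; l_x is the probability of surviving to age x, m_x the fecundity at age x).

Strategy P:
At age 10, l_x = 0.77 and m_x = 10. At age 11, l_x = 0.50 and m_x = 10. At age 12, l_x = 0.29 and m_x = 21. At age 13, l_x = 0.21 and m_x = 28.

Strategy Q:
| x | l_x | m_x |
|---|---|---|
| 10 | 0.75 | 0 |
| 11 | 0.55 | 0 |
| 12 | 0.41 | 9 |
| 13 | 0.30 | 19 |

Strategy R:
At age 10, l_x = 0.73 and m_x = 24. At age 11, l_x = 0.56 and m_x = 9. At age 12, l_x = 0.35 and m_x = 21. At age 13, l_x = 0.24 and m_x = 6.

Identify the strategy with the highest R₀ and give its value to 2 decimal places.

Strategy P: R₀ = 0.77×10 + 0.50×10 + 0.29×21 + 0.21×28 = 24.6700
Strategy Q: R₀ = 0.75×0 + 0.55×0 + 0.41×9 + 0.30×19 = 9.3900
Strategy R: R₀ = 0.73×24 + 0.56×9 + 0.35×21 + 0.24×6 = 31.3500
Highest R₀: strategy R with 31.3500.

31.35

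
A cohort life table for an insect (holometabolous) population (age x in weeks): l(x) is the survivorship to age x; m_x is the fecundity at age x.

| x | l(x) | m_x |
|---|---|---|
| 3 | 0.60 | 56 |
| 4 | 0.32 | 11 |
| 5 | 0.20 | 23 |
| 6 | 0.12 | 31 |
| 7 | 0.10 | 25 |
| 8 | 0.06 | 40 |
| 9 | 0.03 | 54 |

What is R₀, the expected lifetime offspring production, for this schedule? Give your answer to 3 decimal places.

R₀ = Σ l(x) m_x:
  age 3: 0.60 × 56 = 33.6000
  age 4: 0.32 × 11 = 3.5200
  age 5: 0.20 × 23 = 4.6000
  age 6: 0.12 × 31 = 3.7200
  age 7: 0.10 × 25 = 2.5000
  age 8: 0.06 × 40 = 2.4000
  age 9: 0.03 × 54 = 1.6200
R₀ = 33.6000 + 3.5200 + 4.6000 + 3.7200 + 2.5000 + 2.4000 + 1.6200 = 51.9600

51.960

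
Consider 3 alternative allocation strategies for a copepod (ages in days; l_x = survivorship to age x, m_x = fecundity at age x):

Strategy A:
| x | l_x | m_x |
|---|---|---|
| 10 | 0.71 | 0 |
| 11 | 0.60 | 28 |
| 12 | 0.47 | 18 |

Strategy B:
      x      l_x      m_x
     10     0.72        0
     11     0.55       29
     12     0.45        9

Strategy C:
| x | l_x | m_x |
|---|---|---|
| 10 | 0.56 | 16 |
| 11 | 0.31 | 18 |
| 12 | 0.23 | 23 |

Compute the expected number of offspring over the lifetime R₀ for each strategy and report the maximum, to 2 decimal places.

25.26

Strategy A: R₀ = 0.71×0 + 0.60×28 + 0.47×18 = 25.2600
Strategy B: R₀ = 0.72×0 + 0.55×29 + 0.45×9 = 20.0000
Strategy C: R₀ = 0.56×16 + 0.31×18 + 0.23×23 = 19.8300
Highest R₀: strategy A with 25.2600.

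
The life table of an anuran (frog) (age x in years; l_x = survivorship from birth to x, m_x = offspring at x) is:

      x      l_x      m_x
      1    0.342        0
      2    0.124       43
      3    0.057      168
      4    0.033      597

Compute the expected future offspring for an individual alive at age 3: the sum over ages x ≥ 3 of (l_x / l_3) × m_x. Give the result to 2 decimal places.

513.63

l_3 = 0.057. Conditional survival from age 3 to x is l_x / l_3.
  x=3: (0.057/0.057) × 168 = 168.0000
  x=4: (0.033/0.057) × 597 = 345.6316
Sum = 168.0000 + 345.6316 = 513.6316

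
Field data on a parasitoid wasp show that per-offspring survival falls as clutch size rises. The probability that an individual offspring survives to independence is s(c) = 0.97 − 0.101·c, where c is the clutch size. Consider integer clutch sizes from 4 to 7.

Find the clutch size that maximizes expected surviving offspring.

5

Expected surviving offspring = c × s(c):
  c=4: 4 × 0.566 = 2.264
  c=5: 5 × 0.465 = 2.325
  c=6: 6 × 0.364 = 2.184
  c=7: 7 × 0.263 = 1.841
Maximum at c = 5 (2.325 surviving offspring).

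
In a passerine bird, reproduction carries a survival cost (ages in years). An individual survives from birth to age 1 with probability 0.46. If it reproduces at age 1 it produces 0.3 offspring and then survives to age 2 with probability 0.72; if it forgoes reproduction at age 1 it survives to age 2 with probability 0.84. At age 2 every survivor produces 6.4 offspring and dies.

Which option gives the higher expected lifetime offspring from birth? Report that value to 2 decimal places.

2.47

breed at age 1: R₀ = 0.46 × (0.3 + 0.72 × 6.4) = 0.46 × 4.9080 = 2.2577
delay to age 2: R₀ = 0.46 × (0.84 × 6.4) = 0.46 × 5.3760 = 2.4730
Higher: delay to age 2 (2.4730).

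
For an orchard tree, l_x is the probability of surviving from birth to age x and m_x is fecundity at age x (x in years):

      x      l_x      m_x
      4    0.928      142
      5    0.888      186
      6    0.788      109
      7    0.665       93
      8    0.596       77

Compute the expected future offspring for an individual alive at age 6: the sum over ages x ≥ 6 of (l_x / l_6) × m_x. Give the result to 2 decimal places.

l_6 = 0.788. Conditional survival from age 6 to x is l_x / l_6.
  x=6: (0.788/0.788) × 109 = 109.0000
  x=7: (0.665/0.788) × 93 = 78.4835
  x=8: (0.596/0.788) × 77 = 58.2386
Sum = 109.0000 + 78.4835 + 58.2386 = 245.7221

245.72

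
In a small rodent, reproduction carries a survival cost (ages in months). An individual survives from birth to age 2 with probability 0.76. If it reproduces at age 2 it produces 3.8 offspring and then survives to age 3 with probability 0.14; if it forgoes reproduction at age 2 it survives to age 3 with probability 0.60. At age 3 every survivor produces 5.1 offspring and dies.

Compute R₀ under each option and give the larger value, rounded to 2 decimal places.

3.43

breed at age 2: R₀ = 0.76 × (3.8 + 0.14 × 5.1) = 0.76 × 4.5140 = 3.4306
delay to age 3: R₀ = 0.76 × (0.60 × 5.1) = 0.76 × 3.0600 = 2.3256
Higher: breed at age 2 (3.4306).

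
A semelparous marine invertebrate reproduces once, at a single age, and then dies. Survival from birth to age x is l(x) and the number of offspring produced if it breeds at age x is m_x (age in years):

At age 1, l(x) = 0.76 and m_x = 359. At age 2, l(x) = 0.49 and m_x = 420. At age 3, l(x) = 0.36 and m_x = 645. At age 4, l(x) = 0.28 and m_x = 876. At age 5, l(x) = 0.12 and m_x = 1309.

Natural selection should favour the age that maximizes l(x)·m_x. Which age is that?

Expected offspring if breeding at age x = l(x) × m_x:
  age 1: 0.76 × 359 = 272.840
  age 2: 0.49 × 420 = 205.800
  age 3: 0.36 × 645 = 232.200
  age 4: 0.28 × 876 = 245.280
  age 5: 0.12 × 1309 = 157.080
Maximum at age 1 (272.840).

1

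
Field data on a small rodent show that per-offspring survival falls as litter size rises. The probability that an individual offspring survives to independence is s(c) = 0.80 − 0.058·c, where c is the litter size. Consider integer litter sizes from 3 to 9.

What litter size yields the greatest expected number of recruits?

Expected recruits = c × s(c):
  c=3: 3 × 0.626 = 1.878
  c=4: 4 × 0.568 = 2.272
  c=5: 5 × 0.510 = 2.550
  c=6: 6 × 0.452 = 2.712
  c=7: 7 × 0.394 = 2.758
  c=8: 8 × 0.336 = 2.688
  c=9: 9 × 0.278 = 2.502
Maximum at c = 7 (2.758 recruits).

7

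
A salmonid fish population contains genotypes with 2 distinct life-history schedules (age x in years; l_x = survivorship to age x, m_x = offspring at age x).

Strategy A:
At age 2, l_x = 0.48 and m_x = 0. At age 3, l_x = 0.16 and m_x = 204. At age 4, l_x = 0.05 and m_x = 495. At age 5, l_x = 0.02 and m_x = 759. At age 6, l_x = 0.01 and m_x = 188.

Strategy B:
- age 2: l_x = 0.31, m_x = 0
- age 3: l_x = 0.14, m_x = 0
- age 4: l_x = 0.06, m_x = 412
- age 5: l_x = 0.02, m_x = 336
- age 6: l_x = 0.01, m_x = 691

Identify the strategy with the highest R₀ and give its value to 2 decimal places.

74.45

Strategy A: R₀ = 0.48×0 + 0.16×204 + 0.05×495 + 0.02×759 + 0.01×188 = 74.4500
Strategy B: R₀ = 0.31×0 + 0.14×0 + 0.06×412 + 0.02×336 + 0.01×691 = 38.3500
Highest R₀: strategy A with 74.4500.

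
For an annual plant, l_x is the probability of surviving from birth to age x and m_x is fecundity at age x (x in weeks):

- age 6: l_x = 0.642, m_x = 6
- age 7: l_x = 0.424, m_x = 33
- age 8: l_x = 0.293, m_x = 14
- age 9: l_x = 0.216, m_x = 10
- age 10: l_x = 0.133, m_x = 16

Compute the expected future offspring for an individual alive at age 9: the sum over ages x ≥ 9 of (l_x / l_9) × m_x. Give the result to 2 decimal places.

19.85

l_9 = 0.216. Conditional survival from age 9 to x is l_x / l_9.
  x=9: (0.216/0.216) × 10 = 10.0000
  x=10: (0.133/0.216) × 16 = 9.8519
Sum = 10.0000 + 9.8519 = 19.8519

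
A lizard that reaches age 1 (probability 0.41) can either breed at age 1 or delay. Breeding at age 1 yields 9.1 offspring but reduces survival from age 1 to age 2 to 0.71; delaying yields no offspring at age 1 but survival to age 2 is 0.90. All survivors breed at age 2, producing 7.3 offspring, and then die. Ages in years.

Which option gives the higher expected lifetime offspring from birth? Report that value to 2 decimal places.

breed at age 1: R₀ = 0.41 × (9.1 + 0.71 × 7.3) = 0.41 × 14.2830 = 5.8560
delay to age 2: R₀ = 0.41 × (0.90 × 7.3) = 0.41 × 6.5700 = 2.6937
Higher: breed at age 1 (5.8560).

5.86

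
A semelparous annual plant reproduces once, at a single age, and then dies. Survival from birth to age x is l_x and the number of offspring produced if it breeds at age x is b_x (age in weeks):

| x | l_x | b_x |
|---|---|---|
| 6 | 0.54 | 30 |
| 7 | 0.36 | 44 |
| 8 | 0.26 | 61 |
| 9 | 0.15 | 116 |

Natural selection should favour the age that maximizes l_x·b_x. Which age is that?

9

Expected offspring if breeding at age x = l_x × b_x:
  age 6: 0.54 × 30 = 16.200
  age 7: 0.36 × 44 = 15.840
  age 8: 0.26 × 61 = 15.860
  age 9: 0.15 × 116 = 17.400
Maximum at age 9 (17.400).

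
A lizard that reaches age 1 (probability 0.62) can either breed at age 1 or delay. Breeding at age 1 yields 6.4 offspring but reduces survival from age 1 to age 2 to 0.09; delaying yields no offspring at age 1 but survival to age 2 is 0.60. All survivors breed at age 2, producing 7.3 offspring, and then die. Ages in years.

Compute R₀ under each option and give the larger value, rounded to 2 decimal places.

breed at age 1: R₀ = 0.62 × (6.4 + 0.09 × 7.3) = 0.62 × 7.0570 = 4.3753
delay to age 2: R₀ = 0.62 × (0.60 × 7.3) = 0.62 × 4.3800 = 2.7156
Higher: breed at age 1 (4.3753).

4.38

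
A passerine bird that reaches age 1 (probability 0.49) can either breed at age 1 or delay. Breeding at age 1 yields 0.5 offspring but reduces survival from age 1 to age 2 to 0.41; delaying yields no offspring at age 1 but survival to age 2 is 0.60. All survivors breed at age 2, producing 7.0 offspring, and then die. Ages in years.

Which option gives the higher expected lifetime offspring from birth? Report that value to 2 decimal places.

breed at age 1: R₀ = 0.49 × (0.5 + 0.41 × 7.0) = 0.49 × 3.3700 = 1.6513
delay to age 2: R₀ = 0.49 × (0.60 × 7.0) = 0.49 × 4.2000 = 2.0580
Higher: delay to age 2 (2.0580).

2.06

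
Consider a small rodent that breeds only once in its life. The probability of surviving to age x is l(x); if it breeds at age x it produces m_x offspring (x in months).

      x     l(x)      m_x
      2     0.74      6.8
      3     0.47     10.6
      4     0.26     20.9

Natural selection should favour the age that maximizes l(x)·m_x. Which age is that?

4

Expected offspring if breeding at age x = l(x) × m_x:
  age 2: 0.74 × 6.8 = 5.032
  age 3: 0.47 × 10.6 = 4.982
  age 4: 0.26 × 20.9 = 5.434
Maximum at age 4 (5.434).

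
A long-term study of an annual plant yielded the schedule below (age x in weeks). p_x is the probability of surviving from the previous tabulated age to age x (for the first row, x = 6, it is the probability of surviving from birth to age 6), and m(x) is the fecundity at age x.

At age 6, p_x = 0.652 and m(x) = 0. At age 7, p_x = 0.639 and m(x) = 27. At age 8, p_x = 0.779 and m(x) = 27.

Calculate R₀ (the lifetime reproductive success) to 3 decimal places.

20.012

Survivorship from birth: l_x = p_6·p_7·…·p_x.
  l_6 = 0.65200
  l_7 = 0.41663
  l_8 = 0.32455
R₀ = Σ l_x m(x):
  age 6: 0.65200 × 0 = 0.0000
  age 7: 0.41663 × 27 = 11.2490
  age 8: 0.32455 × 27 = 8.7629
R₀ = 0.0000 + 11.2490 + 8.7629 = 20.0119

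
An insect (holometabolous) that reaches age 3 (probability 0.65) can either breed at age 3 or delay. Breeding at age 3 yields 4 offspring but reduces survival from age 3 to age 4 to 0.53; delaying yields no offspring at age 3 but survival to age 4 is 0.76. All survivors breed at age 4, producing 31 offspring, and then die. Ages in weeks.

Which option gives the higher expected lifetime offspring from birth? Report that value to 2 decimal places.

15.31

breed at age 3: R₀ = 0.65 × (4 + 0.53 × 31) = 0.65 × 20.4300 = 13.2795
delay to age 4: R₀ = 0.65 × (0.76 × 31) = 0.65 × 23.5600 = 15.3140
Higher: delay to age 4 (15.3140).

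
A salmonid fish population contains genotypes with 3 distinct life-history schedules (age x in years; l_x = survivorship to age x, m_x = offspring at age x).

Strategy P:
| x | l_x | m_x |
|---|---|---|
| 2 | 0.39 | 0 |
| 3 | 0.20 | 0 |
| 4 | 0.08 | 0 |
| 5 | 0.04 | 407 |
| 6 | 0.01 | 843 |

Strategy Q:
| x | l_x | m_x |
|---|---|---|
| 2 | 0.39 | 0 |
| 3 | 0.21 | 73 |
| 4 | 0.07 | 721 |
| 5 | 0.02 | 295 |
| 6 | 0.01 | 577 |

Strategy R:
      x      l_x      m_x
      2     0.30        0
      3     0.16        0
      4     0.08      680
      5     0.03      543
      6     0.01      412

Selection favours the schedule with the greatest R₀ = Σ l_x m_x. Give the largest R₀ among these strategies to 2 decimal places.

77.47

Strategy P: R₀ = 0.39×0 + 0.20×0 + 0.08×0 + 0.04×407 + 0.01×843 = 24.7100
Strategy Q: R₀ = 0.39×0 + 0.21×73 + 0.07×721 + 0.02×295 + 0.01×577 = 77.4700
Strategy R: R₀ = 0.30×0 + 0.16×0 + 0.08×680 + 0.03×543 + 0.01×412 = 74.8100
Highest R₀: strategy Q with 77.4700.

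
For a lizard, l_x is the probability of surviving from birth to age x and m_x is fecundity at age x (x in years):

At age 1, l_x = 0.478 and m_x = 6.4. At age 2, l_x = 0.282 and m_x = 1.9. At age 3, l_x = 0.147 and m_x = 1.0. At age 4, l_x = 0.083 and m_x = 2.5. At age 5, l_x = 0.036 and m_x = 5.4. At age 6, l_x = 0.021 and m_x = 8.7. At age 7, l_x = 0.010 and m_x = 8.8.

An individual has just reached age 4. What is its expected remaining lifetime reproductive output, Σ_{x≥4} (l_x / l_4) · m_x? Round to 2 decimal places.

8.10

l_4 = 0.083. Conditional survival from age 4 to x is l_x / l_4.
  x=4: (0.083/0.083) × 2.5 = 2.5000
  x=5: (0.036/0.083) × 5.4 = 2.3422
  x=6: (0.021/0.083) × 8.7 = 2.2012
  x=7: (0.010/0.083) × 8.8 = 1.0602
Sum = 2.5000 + 2.3422 + 2.2012 + 1.0602 = 8.1036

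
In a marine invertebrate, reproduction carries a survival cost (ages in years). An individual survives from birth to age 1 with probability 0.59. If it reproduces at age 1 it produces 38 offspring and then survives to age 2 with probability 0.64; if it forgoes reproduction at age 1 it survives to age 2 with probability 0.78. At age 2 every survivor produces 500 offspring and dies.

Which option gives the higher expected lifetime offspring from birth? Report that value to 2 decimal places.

breed at age 1: R₀ = 0.59 × (38 + 0.64 × 500) = 0.59 × 358.0000 = 211.2200
delay to age 2: R₀ = 0.59 × (0.78 × 500) = 0.59 × 390.0000 = 230.1000
Higher: delay to age 2 (230.1000).

230.10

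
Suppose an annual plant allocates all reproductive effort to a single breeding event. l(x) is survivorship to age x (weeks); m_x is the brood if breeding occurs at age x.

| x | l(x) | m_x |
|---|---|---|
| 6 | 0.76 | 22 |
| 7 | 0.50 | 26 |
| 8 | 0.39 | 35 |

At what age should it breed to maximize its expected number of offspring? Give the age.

Expected offspring if breeding at age x = l(x) × m_x:
  age 6: 0.76 × 22 = 16.720
  age 7: 0.50 × 26 = 13.000
  age 8: 0.39 × 35 = 13.650
Maximum at age 6 (16.720).

6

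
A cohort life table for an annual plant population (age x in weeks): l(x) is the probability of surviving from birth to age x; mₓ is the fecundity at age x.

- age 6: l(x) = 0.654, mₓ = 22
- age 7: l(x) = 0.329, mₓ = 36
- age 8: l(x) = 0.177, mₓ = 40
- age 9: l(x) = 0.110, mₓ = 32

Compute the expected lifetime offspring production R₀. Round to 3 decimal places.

R₀ = Σ l(x) mₓ:
  age 6: 0.654 × 22 = 14.3880
  age 7: 0.329 × 36 = 11.8440
  age 8: 0.177 × 40 = 7.0800
  age 9: 0.110 × 32 = 3.5200
R₀ = 14.3880 + 11.8440 + 7.0800 + 3.5200 = 36.8320

36.832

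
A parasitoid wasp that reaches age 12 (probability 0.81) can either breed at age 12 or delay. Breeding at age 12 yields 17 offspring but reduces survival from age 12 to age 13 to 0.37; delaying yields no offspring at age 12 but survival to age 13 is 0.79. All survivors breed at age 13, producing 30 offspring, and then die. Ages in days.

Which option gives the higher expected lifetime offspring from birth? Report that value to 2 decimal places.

22.76

breed at age 12: R₀ = 0.81 × (17 + 0.37 × 30) = 0.81 × 28.1000 = 22.7610
delay to age 13: R₀ = 0.81 × (0.79 × 30) = 0.81 × 23.7000 = 19.1970
Higher: breed at age 12 (22.7610).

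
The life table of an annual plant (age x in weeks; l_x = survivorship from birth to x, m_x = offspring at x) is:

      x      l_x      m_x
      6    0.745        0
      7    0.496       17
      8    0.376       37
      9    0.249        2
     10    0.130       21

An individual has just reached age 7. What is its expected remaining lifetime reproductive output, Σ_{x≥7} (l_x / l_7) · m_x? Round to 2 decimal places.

l_7 = 0.496. Conditional survival from age 7 to x is l_x / l_7.
  x=7: (0.496/0.496) × 17 = 17.0000
  x=8: (0.376/0.496) × 37 = 28.0484
  x=9: (0.249/0.496) × 2 = 1.0040
  x=10: (0.130/0.496) × 21 = 5.5040
Sum = 17.0000 + 28.0484 + 1.0040 + 5.5040 = 51.5565

51.56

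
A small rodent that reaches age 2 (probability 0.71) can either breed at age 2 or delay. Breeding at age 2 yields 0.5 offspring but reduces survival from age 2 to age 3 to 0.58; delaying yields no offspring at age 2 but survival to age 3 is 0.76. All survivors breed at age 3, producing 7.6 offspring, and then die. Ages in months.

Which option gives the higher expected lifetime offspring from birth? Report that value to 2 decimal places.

4.10

breed at age 2: R₀ = 0.71 × (0.5 + 0.58 × 7.6) = 0.71 × 4.9080 = 3.4847
delay to age 3: R₀ = 0.71 × (0.76 × 7.6) = 0.71 × 5.7760 = 4.1010
Higher: delay to age 3 (4.1010).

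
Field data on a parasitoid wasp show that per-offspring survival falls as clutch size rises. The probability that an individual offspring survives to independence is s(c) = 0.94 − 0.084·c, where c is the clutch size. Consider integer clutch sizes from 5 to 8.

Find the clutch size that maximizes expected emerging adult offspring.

Expected emerging adult offspring = c × s(c):
  c=5: 5 × 0.520 = 2.600
  c=6: 6 × 0.436 = 2.616
  c=7: 7 × 0.352 = 2.464
  c=8: 8 × 0.268 = 2.144
Maximum at c = 6 (2.616 emerging adult offspring).

6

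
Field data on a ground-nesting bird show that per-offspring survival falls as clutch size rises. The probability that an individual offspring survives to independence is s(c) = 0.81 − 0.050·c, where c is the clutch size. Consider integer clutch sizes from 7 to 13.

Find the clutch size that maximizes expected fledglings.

Expected fledglings = c × s(c):
  c=7: 7 × 0.460 = 3.220
  c=8: 8 × 0.410 = 3.280
  c=9: 9 × 0.360 = 3.240
  c=10: 10 × 0.310 = 3.100
  c=11: 11 × 0.260 = 2.860
  c=12: 12 × 0.210 = 2.520
  c=13: 13 × 0.160 = 2.080
Maximum at c = 8 (3.280 fledglings).

8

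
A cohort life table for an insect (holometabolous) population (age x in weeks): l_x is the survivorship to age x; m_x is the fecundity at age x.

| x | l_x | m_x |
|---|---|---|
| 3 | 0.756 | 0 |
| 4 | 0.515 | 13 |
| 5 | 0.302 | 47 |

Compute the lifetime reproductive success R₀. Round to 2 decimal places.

20.89

R₀ = Σ l_x m_x:
  age 3: 0.756 × 0 = 0.0000
  age 4: 0.515 × 13 = 6.6950
  age 5: 0.302 × 47 = 14.1940
R₀ = 0.0000 + 6.6950 + 14.1940 = 20.8890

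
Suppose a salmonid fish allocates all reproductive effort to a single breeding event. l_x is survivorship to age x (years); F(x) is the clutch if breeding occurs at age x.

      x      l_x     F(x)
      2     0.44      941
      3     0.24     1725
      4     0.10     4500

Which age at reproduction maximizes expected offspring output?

4

Expected offspring if breeding at age x = l_x × F(x):
  age 2: 0.44 × 941 = 414.040
  age 3: 0.24 × 1725 = 414.000
  age 4: 0.10 × 4500 = 450.000
Maximum at age 4 (450.000).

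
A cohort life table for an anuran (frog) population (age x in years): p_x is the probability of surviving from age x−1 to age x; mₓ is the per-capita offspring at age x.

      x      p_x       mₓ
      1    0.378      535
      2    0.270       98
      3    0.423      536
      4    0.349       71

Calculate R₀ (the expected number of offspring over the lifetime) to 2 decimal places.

Survivorship from birth: l_x = p_1·p_2·…·p_x.
  l_1 = 0.37800
  l_2 = 0.10206
  l_3 = 0.04317
  l_4 = 0.01507
R₀ = Σ l_x mₓ:
  age 1: 0.37800 × 535 = 202.2300
  age 2: 0.10206 × 98 = 10.0019
  age 3: 0.04317 × 536 = 23.1391
  age 4: 0.01507 × 71 = 1.0700
R₀ = 202.2300 + 10.0019 + 23.1391 + 1.0700 = 236.4410

236.44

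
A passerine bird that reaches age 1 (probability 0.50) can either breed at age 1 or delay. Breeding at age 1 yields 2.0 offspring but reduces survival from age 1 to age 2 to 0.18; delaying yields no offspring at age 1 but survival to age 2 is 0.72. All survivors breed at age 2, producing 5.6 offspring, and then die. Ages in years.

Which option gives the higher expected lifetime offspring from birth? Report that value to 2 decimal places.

2.02

breed at age 1: R₀ = 0.50 × (2.0 + 0.18 × 5.6) = 0.50 × 3.0080 = 1.5040
delay to age 2: R₀ = 0.50 × (0.72 × 5.6) = 0.50 × 4.0320 = 2.0160
Higher: delay to age 2 (2.0160).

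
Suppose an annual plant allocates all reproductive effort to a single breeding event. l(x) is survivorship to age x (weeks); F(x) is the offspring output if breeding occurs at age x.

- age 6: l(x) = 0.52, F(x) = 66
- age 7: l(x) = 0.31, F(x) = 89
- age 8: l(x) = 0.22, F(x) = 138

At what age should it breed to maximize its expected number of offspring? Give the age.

6

Expected offspring if breeding at age x = l(x) × F(x):
  age 6: 0.52 × 66 = 34.320
  age 7: 0.31 × 89 = 27.590
  age 8: 0.22 × 138 = 30.360
Maximum at age 6 (34.320).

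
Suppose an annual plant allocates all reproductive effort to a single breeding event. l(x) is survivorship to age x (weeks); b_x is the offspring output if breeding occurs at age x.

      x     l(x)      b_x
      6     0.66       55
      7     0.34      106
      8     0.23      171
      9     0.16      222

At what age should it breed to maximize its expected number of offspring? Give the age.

8

Expected offspring if breeding at age x = l(x) × b_x:
  age 6: 0.66 × 55 = 36.300
  age 7: 0.34 × 106 = 36.040
  age 8: 0.23 × 171 = 39.330
  age 9: 0.16 × 222 = 35.520
Maximum at age 8 (39.330).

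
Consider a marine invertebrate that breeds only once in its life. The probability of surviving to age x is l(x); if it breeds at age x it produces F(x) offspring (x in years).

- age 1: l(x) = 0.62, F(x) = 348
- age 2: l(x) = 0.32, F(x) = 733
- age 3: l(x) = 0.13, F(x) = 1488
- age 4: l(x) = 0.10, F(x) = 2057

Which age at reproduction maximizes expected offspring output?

2

Expected offspring if breeding at age x = l(x) × F(x):
  age 1: 0.62 × 348 = 215.760
  age 2: 0.32 × 733 = 234.560
  age 3: 0.13 × 1488 = 193.440
  age 4: 0.10 × 2057 = 205.700
Maximum at age 2 (234.560).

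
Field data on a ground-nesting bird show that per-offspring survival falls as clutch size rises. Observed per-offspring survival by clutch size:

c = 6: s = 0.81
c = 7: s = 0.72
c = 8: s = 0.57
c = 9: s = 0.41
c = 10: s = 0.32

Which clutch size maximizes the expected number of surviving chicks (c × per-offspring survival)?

Expected surviving chicks = c × s(c):
  c=6: 6 × 0.81 = 4.860
  c=7: 7 × 0.72 = 5.040
  c=8: 8 × 0.57 = 4.560
  c=9: 9 × 0.41 = 3.690
  c=10: 10 × 0.32 = 3.200
Maximum at c = 7 (5.040 surviving chicks).

7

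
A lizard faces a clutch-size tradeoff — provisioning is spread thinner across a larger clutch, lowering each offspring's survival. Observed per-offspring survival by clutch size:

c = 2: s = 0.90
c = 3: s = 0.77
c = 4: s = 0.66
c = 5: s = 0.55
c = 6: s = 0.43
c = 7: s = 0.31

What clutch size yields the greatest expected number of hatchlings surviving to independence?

5

Expected hatchlings surviving to independence = c × s(c):
  c=2: 2 × 0.90 = 1.800
  c=3: 3 × 0.77 = 2.310
  c=4: 4 × 0.66 = 2.640
  c=5: 5 × 0.55 = 2.750
  c=6: 6 × 0.43 = 2.580
  c=7: 7 × 0.31 = 2.170
Maximum at c = 5 (2.750 hatchlings surviving to independence).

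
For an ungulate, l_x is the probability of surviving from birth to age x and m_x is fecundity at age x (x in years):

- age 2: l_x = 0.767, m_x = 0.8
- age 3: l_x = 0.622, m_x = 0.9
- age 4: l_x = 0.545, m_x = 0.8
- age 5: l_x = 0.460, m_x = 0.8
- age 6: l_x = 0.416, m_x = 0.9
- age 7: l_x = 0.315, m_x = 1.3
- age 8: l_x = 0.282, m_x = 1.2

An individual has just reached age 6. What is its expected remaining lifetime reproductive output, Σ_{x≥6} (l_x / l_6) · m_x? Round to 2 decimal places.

l_6 = 0.416. Conditional survival from age 6 to x is l_x / l_6.
  x=6: (0.416/0.416) × 0.9 = 0.9000
  x=7: (0.315/0.416) × 1.3 = 0.9844
  x=8: (0.282/0.416) × 1.2 = 0.8135
Sum = 0.9000 + 0.9844 + 0.8135 = 2.6978

2.70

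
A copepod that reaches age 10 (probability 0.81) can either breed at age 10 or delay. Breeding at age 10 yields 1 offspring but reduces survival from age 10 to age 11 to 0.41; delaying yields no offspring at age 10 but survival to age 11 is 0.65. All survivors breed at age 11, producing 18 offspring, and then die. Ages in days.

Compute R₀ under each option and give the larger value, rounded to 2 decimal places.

breed at age 10: R₀ = 0.81 × (1 + 0.41 × 18) = 0.81 × 8.3800 = 6.7878
delay to age 11: R₀ = 0.81 × (0.65 × 18) = 0.81 × 11.7000 = 9.4770
Higher: delay to age 11 (9.4770).

9.48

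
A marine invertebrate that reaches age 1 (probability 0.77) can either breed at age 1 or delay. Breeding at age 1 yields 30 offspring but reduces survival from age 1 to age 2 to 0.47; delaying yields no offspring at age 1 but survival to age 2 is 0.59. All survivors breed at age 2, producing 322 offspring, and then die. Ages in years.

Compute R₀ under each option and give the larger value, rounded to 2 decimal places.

146.28

breed at age 1: R₀ = 0.77 × (30 + 0.47 × 322) = 0.77 × 181.3400 = 139.6318
delay to age 2: R₀ = 0.77 × (0.59 × 322) = 0.77 × 189.9800 = 146.2846
Higher: delay to age 2 (146.2846).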